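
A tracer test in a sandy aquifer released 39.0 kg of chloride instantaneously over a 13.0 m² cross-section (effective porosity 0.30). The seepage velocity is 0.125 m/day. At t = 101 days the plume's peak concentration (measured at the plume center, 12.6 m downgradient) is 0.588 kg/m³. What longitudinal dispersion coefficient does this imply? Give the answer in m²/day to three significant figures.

0.228 m²/day

At the plume center C_max = M/(n_e·A·√(4πDt)), so D = M²/(4πt·(n_e·A·C_max)²).
n_e·A·C_max = 0.30 × 13.0 × 0.588 = 2.293 kg/m.
D = 39.0²/(4π × 101 × 2.293²) = 0.228 m²/day.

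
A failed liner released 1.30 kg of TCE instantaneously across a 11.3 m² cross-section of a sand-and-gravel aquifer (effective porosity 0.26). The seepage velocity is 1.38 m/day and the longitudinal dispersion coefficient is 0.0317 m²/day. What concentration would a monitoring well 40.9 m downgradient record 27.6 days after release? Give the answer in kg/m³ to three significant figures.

0.0139 kg/m³

For an instantaneous plane source, C(x,t) = M/(n_e·A·√(4πDt)) · exp(−(x−vt)²/(4Dt)), with n_e·A the pore (flow) area.
Plume center vt = 1.38 × 27.6 = 38.088 m, so the well at 40.9 m is 2.812 m downgradient of the peak.
√(4πDt) = 3.316 m, giving peak height M/(n_e·A·√(4πDt)) = 1.30/(0.26 × 11.3 × 3.316) = 0.1334 kg/m³.
(x−vt)²/(4Dt) = (2.812)²/(4 × 0.0317 × 27.6) = 2.259; exp(−2.259) = 0.1045.
C = 0.1334 × 0.1045 = 0.0139 kg/m³.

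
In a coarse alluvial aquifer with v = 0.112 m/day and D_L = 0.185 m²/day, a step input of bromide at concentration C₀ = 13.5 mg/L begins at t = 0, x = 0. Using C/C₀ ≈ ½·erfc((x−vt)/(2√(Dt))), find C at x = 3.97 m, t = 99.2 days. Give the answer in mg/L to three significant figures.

11.9 mg/L

For a continuous step input, C/C₀ ≈ ½·erfc((x−vt)/(2√(Dt))).
vt = 0.112 × 99.2 = 11.1104 m and 2√(Dt) = 2√(0.185 × 99.2) = 8.568 m.
Argument (x−vt)/(2√(Dt)) = (3.97 − 11.1104)/8.568 = -0.8334; ½·erfc(-0.8334) = 0.8807.
C = 13.5 × 0.8807 = 11.9 mg/L.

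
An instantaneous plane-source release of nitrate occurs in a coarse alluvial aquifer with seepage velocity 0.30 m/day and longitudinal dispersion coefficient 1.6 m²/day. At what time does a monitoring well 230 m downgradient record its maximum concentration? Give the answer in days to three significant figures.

For the 1D instantaneous-source solution, setting ∂C/∂t = 0 at fixed x gives v²t² + 2Dt − x² = 0, so t = (√(D² + v²x²) − D)/v².
√(D² + v²x²) = √(1.6² + 0.30² × 230²) = 69.02; v² = 0.09.
t = (69.02 − 1.6)/0.09 = 749 days (vs. the pure-advection estimate x/v = 767 d).

749 days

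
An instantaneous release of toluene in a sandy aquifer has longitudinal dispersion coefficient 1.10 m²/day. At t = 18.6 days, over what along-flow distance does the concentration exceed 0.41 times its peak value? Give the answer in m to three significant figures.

17.1 m

The plume is Gaussian with σ = √(2Dt) = √(2 × 1.10 × 18.6) = 6.397 m.
C/C_peak = exp(−Δx²/(2σ²)) = 0.41 ⇒ Δx = σ·√(−2 ln 0.41) = 6.397 × 1.335 = 8.540 m.
Width = 2Δx = 17.1 m.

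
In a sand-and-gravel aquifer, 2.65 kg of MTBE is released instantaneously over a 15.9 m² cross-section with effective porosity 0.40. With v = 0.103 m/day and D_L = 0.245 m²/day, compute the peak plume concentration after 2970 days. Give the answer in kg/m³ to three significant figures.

0.00436 kg/m³

The peak of an instantaneous 1D plume sits at x = vt; there the Gaussian factor is 1 and C_max = M/(n_e·A·√(4πDt)), where n_e·A is the pore area the mass is dissolved in.
√(4πDt) = √(4π × 0.245 × 2970) = 95.62 m, so C_max = 2.65/(0.40 × 15.9 × 95.62) = 0.00436 kg/m³.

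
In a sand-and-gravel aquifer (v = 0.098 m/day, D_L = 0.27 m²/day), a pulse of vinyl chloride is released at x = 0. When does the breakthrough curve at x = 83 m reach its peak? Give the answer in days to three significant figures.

819 days

For the 1D instantaneous-source solution, setting ∂C/∂t = 0 at fixed x gives v²t² + 2Dt − x² = 0, so t = (√(D² + v²x²) − D)/v².
√(D² + v²x²) = √(0.27² + 0.098² × 83²) = 8.138; v² = 0.009604.
t = (8.138 − 0.27)/0.009604 = 819 days (vs. the pure-advection estimate x/v = 847 d).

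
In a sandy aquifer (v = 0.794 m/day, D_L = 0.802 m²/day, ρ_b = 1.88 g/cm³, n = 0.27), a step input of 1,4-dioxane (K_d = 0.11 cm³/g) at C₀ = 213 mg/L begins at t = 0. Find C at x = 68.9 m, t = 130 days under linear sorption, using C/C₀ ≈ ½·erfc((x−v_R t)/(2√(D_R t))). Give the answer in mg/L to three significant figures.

Retardation factor R = 1 + ρ_b·K_d/n = 1 + 1.88 × 0.11/0.27 = 1.766.
Sorption retards both mechanisms: v_R = v/R = 0.4496 m/day, D_R = D/R = 0.4541 m²/day.
v_R·t = 0.4496 × 130 = 58.448 m; 2√(D_R t) = 15.37 m; argument = (68.9 − 58.448)/15.37 = 0.6800.
C = C₀ × ½·erfc(0.6800) = 213 × 0.1681 = 35.8 mg/L.

35.8 mg/L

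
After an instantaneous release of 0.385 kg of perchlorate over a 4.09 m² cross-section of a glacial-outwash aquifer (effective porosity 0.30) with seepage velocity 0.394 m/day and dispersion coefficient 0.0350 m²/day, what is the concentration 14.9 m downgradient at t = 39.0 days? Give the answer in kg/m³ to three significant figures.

0.0728 kg/m³

For an instantaneous plane source, C(x,t) = M/(n_e·A·√(4πDt)) · exp(−(x−vt)²/(4Dt)), with n_e·A the pore (flow) area.
Plume center vt = 0.394 × 39.0 = 15.366 m, so the well at 14.9 m is 0.466 m upgradient of the peak.
√(4πDt) = 4.142 m, giving peak height M/(n_e·A·√(4πDt)) = 0.385/(0.30 × 4.09 × 4.142) = 0.07575 kg/m³.
(x−vt)²/(4Dt) = (-0.466)²/(4 × 0.0350 × 39.0) = 0.03977; exp(−0.03977) = 0.9610.
C = 0.07575 × 0.9610 = 0.0728 kg/m³.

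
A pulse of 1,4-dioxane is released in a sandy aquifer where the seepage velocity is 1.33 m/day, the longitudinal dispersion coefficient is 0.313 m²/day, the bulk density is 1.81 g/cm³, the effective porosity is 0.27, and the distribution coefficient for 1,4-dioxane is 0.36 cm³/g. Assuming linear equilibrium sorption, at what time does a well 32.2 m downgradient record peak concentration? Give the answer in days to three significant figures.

82.0 days

Retardation factor R = 1 + ρ_b·K_d/n = 1 + 1.81 × 0.36/0.27 = 3.413.
Sorption retards both mechanisms: v_R = v/R = 0.3897 m/day, D_R = D/R = 0.09171 m²/day.
Peak time from v_R²t² + 2D_R t − x² = 0: t = (√(D_R² + v_R²x²) − D_R)/v_R².
√(D_R² + v_R²x²) = √(0.09171² + 0.3897² × 32.2²) = 12.55; v_R² = 0.1519.
t = (12.55 − 0.09171)/0.1519 = 82.0 days.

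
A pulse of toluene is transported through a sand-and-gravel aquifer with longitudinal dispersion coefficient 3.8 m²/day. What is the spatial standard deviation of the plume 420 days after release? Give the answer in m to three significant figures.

56.5 m

Dispersive spreading gives a Gaussian with σ² = 2Dt; advection only shifts the center.
σ = √(2 × 3.8 × 420) = 56.5 m.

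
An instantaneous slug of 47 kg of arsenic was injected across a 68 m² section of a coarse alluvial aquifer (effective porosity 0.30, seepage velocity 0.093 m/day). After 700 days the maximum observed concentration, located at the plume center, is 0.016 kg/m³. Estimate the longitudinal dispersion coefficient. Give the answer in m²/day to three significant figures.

At the plume center C_max = M/(n_e·A·√(4πDt)), so D = M²/(4πt·(n_e·A·C_max)²).
n_e·A·C_max = 0.30 × 68 × 0.016 = 0.3264 kg/m.
D = 47²/(4π × 700 × 0.3264²) = 2.36 m²/day.

2.36 m²/day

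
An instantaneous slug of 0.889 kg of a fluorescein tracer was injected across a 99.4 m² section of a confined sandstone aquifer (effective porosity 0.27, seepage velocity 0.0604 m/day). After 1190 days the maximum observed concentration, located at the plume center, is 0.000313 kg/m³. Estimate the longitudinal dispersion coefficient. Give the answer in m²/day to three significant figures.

At the plume center C_max = M/(n_e·A·√(4πDt)), so D = M²/(4πt·(n_e·A·C_max)²).
n_e·A·C_max = 0.27 × 99.4 × 0.000313 = 0.008400 kg/m.
D = 0.889²/(4π × 1190 × 0.008400²) = 0.749 m²/day.

0.749 m²/day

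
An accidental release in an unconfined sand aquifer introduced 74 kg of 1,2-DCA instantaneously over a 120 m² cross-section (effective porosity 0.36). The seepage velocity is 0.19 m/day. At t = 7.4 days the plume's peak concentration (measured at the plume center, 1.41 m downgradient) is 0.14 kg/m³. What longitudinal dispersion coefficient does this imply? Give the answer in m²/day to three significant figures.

At the plume center C_max = M/(n_e·A·√(4πDt)), so D = M²/(4πt·(n_e·A·C_max)²).
n_e·A·C_max = 0.36 × 120 × 0.14 = 6.048 kg/m.
D = 74²/(4π × 7.4 × 6.048²) = 1.61 m²/day.

1.61 m²/day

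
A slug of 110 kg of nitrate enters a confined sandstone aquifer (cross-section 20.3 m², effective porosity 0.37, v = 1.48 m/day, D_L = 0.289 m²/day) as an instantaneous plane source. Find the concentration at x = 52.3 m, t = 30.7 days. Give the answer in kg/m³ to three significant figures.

0.368 kg/m³

For an instantaneous plane source, C(x,t) = M/(n_e·A·√(4πDt)) · exp(−(x−vt)²/(4Dt)), with n_e·A the pore (flow) area.
Plume center vt = 1.48 × 30.7 = 45.436 m, so the well at 52.3 m is 6.864 m downgradient of the peak.
√(4πDt) = 10.56 m, giving peak height M/(n_e·A·√(4πDt)) = 110/(0.37 × 20.3 × 10.56) = 1.387 kg/m³.
(x−vt)²/(4Dt) = (6.864)²/(4 × 0.289 × 30.7) = 1.328; exp(−1.328) = 0.2650.
C = 1.387 × 0.2650 = 0.368 kg/m³.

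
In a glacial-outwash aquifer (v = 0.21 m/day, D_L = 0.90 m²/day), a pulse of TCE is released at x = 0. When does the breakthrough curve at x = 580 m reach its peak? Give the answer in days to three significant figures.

2740 days

For the 1D instantaneous-source solution, setting ∂C/∂t = 0 at fixed x gives v²t² + 2Dt − x² = 0, so t = (√(D² + v²x²) − D)/v².
√(D² + v²x²) = √(0.90² + 0.21² × 580²) = 121.8; v² = 0.0441.
t = (121.8 − 0.90)/0.0441 = 2740 days (vs. the pure-advection estimate x/v = 2760 d).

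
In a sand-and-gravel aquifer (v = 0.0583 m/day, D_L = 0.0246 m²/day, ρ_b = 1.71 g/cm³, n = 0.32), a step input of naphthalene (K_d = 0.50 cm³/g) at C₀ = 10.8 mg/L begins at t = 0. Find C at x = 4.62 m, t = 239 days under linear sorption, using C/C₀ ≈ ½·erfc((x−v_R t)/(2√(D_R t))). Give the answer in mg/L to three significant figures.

Retardation factor R = 1 + ρ_b·K_d/n = 1 + 1.71 × 0.50/0.32 = 3.672.
Sorption retards both mechanisms: v_R = v/R = 0.01588 m/day, D_R = D/R = 0.006699 m²/day.
v_R·t = 0.01588 × 239 = 3.79532 m; 2√(D_R t) = 2.531 m; argument = (4.62 − 3.79532)/2.531 = 0.3258.
C = C₀ × ½·erfc(0.3258) = 10.8 × 0.3225 = 3.48 mg/L.

3.48 mg/L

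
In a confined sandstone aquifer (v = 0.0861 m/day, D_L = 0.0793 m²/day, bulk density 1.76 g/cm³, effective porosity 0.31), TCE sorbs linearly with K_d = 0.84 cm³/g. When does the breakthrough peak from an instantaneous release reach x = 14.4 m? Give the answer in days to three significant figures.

Retardation factor R = 1 + ρ_b·K_d/n = 1 + 1.76 × 0.84/0.31 = 5.769.
Sorption retards both mechanisms: v_R = v/R = 0.01492 m/day, D_R = D/R = 0.01375 m²/day.
Peak time from v_R²t² + 2D_R t − x² = 0: t = (√(D_R² + v_R²x²) − D_R)/v_R².
√(D_R² + v_R²x²) = √(0.01375² + 0.01492² × 14.4²) = 0.2153; v_R² = 0.0002226.
t = (0.2153 − 0.01375)/0.0002226 = 905 days.

905 days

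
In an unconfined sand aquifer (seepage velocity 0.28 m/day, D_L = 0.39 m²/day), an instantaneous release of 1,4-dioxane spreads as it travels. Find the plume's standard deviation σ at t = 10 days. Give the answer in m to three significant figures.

2.79 m

Dispersive spreading gives a Gaussian with σ² = 2Dt; advection only shifts the center.
σ = √(2 × 0.39 × 10) = 2.79 m.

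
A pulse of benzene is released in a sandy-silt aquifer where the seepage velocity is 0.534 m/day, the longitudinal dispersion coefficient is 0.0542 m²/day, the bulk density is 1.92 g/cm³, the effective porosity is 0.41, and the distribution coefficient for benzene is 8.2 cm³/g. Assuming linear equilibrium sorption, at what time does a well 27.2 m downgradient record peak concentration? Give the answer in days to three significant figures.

Retardation factor R = 1 + ρ_b·K_d/n = 1 + 1.92 × 8.2/0.41 = 39.40.
Sorption retards both mechanisms: v_R = v/R = 0.01355 m/day, D_R = D/R = 0.001376 m²/day.
Peak time from v_R²t² + 2D_R t − x² = 0: t = (√(D_R² + v_R²x²) − D_R)/v_R².
√(D_R² + v_R²x²) = √(0.001376² + 0.01355² × 27.2²) = 0.3686; v_R² = 0.0001836.
t = (0.3686 − 0.001376)/0.0001836 = 2000 days.

2000 days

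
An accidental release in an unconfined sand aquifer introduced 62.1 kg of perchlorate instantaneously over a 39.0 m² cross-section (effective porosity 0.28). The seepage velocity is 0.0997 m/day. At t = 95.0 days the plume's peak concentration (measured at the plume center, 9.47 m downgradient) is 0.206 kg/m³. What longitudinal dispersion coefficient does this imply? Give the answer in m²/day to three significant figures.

At the plume center C_max = M/(n_e·A·√(4πDt)), so D = M²/(4πt·(n_e·A·C_max)²).
n_e·A·C_max = 0.28 × 39.0 × 0.206 = 2.250 kg/m.
D = 62.1²/(4π × 95.0 × 2.250²) = 0.638 m²/day.

0.638 m²/day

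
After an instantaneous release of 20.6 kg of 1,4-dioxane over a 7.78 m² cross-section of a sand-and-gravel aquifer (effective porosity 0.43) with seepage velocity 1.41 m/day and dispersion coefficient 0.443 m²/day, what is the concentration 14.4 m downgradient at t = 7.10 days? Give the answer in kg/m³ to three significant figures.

For an instantaneous plane source, C(x,t) = M/(n_e·A·√(4πDt)) · exp(−(x−vt)²/(4Dt)), with n_e·A the pore (flow) area.
Plume center vt = 1.41 × 7.10 = 10.011 m, so the well at 14.4 m is 4.389 m downgradient of the peak.
√(4πDt) = 6.287 m, giving peak height M/(n_e·A·√(4πDt)) = 20.6/(0.43 × 7.78 × 6.287) = 0.9794 kg/m³.
(x−vt)²/(4Dt) = (4.389)²/(4 × 0.443 × 7.10) = 1.531; exp(−1.531) = 0.2163.
C = 0.9794 × 0.2163 = 0.212 kg/m³.

0.212 kg/m³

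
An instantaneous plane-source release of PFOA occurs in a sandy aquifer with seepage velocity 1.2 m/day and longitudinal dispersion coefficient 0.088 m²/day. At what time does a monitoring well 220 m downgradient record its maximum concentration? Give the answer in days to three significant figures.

183 days

For the 1D instantaneous-source solution, setting ∂C/∂t = 0 at fixed x gives v²t² + 2Dt − x² = 0, so t = (√(D² + v²x²) − D)/v².
√(D² + v²x²) = √(0.088² + 1.2² × 220²) = 264.0; v² = 1.44.
t = (264.0 − 0.088)/1.44 = 183 days (vs. the pure-advection estimate x/v = 183 d).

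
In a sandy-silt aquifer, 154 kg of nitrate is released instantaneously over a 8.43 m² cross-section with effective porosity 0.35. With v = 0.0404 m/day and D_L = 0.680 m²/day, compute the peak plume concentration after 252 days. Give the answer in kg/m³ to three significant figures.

The peak of an instantaneous 1D plume sits at x = vt; there the Gaussian factor is 1 and C_max = M/(n_e·A·√(4πDt)), where n_e·A is the pore area the mass is dissolved in.
√(4πDt) = √(4π × 0.680 × 252) = 46.40 m, so C_max = 154/(0.35 × 8.43 × 46.40) = 1.12 kg/m³.

1.12 kg/m³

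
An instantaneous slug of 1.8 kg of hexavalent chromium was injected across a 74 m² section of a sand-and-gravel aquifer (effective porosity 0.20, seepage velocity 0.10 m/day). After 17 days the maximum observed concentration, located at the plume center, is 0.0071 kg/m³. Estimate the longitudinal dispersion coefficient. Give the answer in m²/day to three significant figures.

1.37 m²/day

At the plume center C_max = M/(n_e·A·√(4πDt)), so D = M²/(4πt·(n_e·A·C_max)²).
n_e·A·C_max = 0.20 × 74 × 0.0071 = 0.1051 kg/m.
D = 1.8²/(4π × 17 × 0.1051²) = 1.37 m²/day.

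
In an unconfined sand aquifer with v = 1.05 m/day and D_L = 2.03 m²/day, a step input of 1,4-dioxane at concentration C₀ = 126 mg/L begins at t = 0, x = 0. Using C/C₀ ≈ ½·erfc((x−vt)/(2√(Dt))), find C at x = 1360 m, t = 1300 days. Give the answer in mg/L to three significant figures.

66.5 mg/L

For a continuous step input, C/C₀ ≈ ½·erfc((x−vt)/(2√(Dt))).
vt = 1.05 × 1300 = 1365 m and 2√(Dt) = 2√(2.03 × 1300) = 102.7 m.
Argument (x−vt)/(2√(Dt)) = (1360 − 1365)/102.7 = -0.04869; ½·erfc(-0.04869) = 0.5274.
C = 126 × 0.5274 = 66.5 mg/L.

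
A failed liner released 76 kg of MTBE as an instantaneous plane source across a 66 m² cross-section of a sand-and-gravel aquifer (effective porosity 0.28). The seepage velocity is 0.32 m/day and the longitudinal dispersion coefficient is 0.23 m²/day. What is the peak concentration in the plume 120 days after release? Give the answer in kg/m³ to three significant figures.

0.221 kg/m³

The peak of an instantaneous 1D plume sits at x = vt; there the Gaussian factor is 1 and C_max = M/(n_e·A·√(4πDt)), where n_e·A is the pore area the mass is dissolved in.
√(4πDt) = √(4π × 0.23 × 120) = 18.62 m, so C_max = 76/(0.28 × 66 × 18.62) = 0.221 kg/m³.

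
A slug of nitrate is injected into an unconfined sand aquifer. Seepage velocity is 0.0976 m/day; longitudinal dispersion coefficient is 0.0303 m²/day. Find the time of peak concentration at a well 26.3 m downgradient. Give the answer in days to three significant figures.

266 days

For the 1D instantaneous-source solution, setting ∂C/∂t = 0 at fixed x gives v²t² + 2Dt − x² = 0, so t = (√(D² + v²x²) − D)/v².
√(D² + v²x²) = √(0.0303² + 0.0976² × 26.3²) = 2.567; v² = 0.00952576.
t = (2.567 − 0.0303)/0.00952576 = 266 days (vs. the pure-advection estimate x/v = 269 d).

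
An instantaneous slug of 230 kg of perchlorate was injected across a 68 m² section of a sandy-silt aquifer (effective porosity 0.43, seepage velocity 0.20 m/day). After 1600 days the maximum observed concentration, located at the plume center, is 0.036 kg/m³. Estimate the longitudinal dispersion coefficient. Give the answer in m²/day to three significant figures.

At the plume center C_max = M/(n_e·A·√(4πDt)), so D = M²/(4πt·(n_e·A·C_max)²).
n_e·A·C_max = 0.43 × 68 × 0.036 = 1.053 kg/m.
D = 230²/(4π × 1600 × 1.053²) = 2.37 m²/day.

2.37 m²/day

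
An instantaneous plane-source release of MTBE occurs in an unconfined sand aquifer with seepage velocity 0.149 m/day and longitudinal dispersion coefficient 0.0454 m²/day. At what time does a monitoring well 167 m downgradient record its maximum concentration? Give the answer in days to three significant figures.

For the 1D instantaneous-source solution, setting ∂C/∂t = 0 at fixed x gives v²t² + 2Dt − x² = 0, so t = (√(D² + v²x²) − D)/v².
√(D² + v²x²) = √(0.0454² + 0.149² × 167²) = 24.88; v² = 0.022201.
t = (24.88 − 0.0454)/0.022201 = 1120 days (vs. the pure-advection estimate x/v = 1120 d).

1120 days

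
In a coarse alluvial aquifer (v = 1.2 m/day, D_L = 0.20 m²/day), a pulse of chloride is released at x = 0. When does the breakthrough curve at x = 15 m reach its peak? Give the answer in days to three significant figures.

For the 1D instantaneous-source solution, setting ∂C/∂t = 0 at fixed x gives v²t² + 2Dt − x² = 0, so t = (√(D² + v²x²) − D)/v².
√(D² + v²x²) = √(0.20² + 1.2² × 15²) = 18.00; v² = 1.44.
t = (18.00 − 0.20)/1.44 = 12.4 days (vs. the pure-advection estimate x/v = 12.5 d).

12.4 days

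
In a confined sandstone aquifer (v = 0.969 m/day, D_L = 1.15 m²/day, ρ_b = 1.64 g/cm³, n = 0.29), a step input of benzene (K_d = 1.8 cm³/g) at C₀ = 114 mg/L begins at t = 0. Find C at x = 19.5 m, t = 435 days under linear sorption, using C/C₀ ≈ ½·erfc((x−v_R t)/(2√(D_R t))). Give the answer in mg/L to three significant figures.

Retardation factor R = 1 + ρ_b·K_d/n = 1 + 1.64 × 1.8/0.29 = 11.18.
Sorption retards both mechanisms: v_R = v/R = 0.08667 m/day, D_R = D/R = 0.1029 m²/day.
v_R·t = 0.08667 × 435 = 37.70145 m; 2√(D_R t) = 13.38 m; argument = (19.5 − 37.70145)/13.38 = -1.360.
C = C₀ × ½·erfc(-1.360) = 114 × 0.9728 = 111 mg/L.

111 mg/L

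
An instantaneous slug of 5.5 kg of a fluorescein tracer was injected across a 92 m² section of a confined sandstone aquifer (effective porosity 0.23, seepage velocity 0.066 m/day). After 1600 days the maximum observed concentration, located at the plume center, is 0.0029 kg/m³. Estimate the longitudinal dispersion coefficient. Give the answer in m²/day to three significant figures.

At the plume center C_max = M/(n_e·A·√(4πDt)), so D = M²/(4πt·(n_e·A·C_max)²).
n_e·A·C_max = 0.23 × 92 × 0.0029 = 0.06136 kg/m.
D = 5.5²/(4π × 1600 × 0.06136²) = 0.400 m²/day.

0.400 m²/day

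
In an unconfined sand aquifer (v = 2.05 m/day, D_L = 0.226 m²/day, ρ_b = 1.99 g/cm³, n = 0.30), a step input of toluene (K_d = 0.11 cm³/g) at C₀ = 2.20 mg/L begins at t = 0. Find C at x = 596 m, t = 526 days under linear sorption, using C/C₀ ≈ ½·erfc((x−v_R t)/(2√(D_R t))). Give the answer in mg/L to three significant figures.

Retardation factor R = 1 + ρ_b·K_d/n = 1 + 1.99 × 0.11/0.30 = 1.730.
Sorption retards both mechanisms: v_R = v/R = 1.185 m/day, D_R = D/R = 0.1306 m²/day.
v_R·t = 1.185 × 526 = 623.31 m; 2√(D_R t) = 16.58 m; argument = (596 − 623.31)/16.58 = -1.647.
C = C₀ × ½·erfc(-1.647) = 2.20 × 0.9901 = 2.18 mg/L.

2.18 mg/L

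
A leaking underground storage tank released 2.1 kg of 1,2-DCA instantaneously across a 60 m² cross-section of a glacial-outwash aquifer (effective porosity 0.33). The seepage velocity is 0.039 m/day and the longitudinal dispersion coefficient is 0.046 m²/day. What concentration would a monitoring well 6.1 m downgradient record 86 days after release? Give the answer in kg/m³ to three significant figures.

0.00934 kg/m³

For an instantaneous plane source, C(x,t) = M/(n_e·A·√(4πDt)) · exp(−(x−vt)²/(4Dt)), with n_e·A the pore (flow) area.
Plume center vt = 0.039 × 86 = 3.354 m, so the well at 6.1 m is 2.746 m downgradient of the peak.
√(4πDt) = 7.051 m, giving peak height M/(n_e·A·√(4πDt)) = 2.1/(0.33 × 60 × 7.051) = 0.01504 kg/m³.
(x−vt)²/(4Dt) = (2.746)²/(4 × 0.046 × 86) = 0.4765; exp(−0.4765) = 0.6210.
C = 0.01504 × 0.6210 = 0.00934 kg/m³.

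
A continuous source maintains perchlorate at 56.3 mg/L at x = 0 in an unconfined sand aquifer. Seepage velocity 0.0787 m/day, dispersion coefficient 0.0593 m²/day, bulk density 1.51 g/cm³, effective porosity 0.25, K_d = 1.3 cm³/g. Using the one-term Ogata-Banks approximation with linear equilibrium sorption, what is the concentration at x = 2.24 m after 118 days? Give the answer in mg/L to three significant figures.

Retardation factor R = 1 + ρ_b·K_d/n = 1 + 1.51 × 1.3/0.25 = 8.852.
Sorption retards both mechanisms: v_R = v/R = 0.008891 m/day, D_R = D/R = 0.006699 m²/day.
v_R·t = 0.008891 × 118 = 1.049138 m; 2√(D_R t) = 1.778 m; argument = (2.24 − 1.049138)/1.778 = 0.6698.
C = C₀ × ½·erfc(0.6698) = 56.3 × 0.1718 = 9.67 mg/L.

9.67 mg/L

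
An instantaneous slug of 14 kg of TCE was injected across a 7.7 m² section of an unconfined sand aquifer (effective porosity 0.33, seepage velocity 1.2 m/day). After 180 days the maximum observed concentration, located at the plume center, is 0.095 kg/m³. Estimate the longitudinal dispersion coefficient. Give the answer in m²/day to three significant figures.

1.49 m²/day

At the plume center C_max = M/(n_e·A·√(4πDt)), so D = M²/(4πt·(n_e·A·C_max)²).
n_e·A·C_max = 0.33 × 7.7 × 0.095 = 0.2414 kg/m.
D = 14²/(4π × 180 × 0.2414²) = 1.49 m²/day.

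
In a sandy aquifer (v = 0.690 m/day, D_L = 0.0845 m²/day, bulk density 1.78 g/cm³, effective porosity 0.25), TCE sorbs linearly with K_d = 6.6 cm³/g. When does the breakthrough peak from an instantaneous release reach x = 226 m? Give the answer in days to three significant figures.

15700 days

Retardation factor R = 1 + ρ_b·K_d/n = 1 + 1.78 × 6.6/0.25 = 47.99.
Sorption retards both mechanisms: v_R = v/R = 0.01438 m/day, D_R = D/R = 0.001761 m²/day.
Peak time from v_R²t² + 2D_R t − x² = 0: t = (√(D_R² + v_R²x²) − D_R)/v_R².
√(D_R² + v_R²x²) = √(0.001761² + 0.01438² × 226²) = 3.250; v_R² = 0.0002068.
t = (3.250 − 0.001761)/0.0002068 = 15700 days.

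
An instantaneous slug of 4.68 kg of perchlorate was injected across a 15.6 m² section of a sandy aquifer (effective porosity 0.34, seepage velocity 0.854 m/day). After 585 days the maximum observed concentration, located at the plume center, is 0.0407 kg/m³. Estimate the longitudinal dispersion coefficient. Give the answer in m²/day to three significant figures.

At the plume center C_max = M/(n_e·A·√(4πDt)), so D = M²/(4πt·(n_e·A·C_max)²).
n_e·A·C_max = 0.34 × 15.6 × 0.0407 = 0.2159 kg/m.
D = 4.68²/(4π × 585 × 0.2159²) = 0.0639 m²/day.

0.0639 m²/day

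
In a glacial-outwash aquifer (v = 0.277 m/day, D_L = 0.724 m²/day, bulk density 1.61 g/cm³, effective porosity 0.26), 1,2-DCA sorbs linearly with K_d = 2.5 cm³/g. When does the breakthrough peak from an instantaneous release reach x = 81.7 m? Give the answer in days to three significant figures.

Retardation factor R = 1 + ρ_b·K_d/n = 1 + 1.61 × 2.5/0.26 = 16.48.
Sorption retards both mechanisms: v_R = v/R = 0.01681 m/day, D_R = D/R = 0.04393 m²/day.
Peak time from v_R²t² + 2D_R t − x² = 0: t = (√(D_R² + v_R²x²) − D_R)/v_R².
√(D_R² + v_R²x²) = √(0.04393² + 0.01681² × 81.7²) = 1.374; v_R² = 0.0002826.
t = (1.374 − 0.04393)/0.0002826 = 4710 days.

4710 days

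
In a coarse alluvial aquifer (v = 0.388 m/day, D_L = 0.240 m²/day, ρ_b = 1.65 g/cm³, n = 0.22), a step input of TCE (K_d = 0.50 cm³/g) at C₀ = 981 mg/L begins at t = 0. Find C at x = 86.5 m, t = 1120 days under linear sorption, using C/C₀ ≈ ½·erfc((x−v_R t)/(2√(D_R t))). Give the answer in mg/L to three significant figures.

667 mg/L

Retardation factor R = 1 + ρ_b·K_d/n = 1 + 1.65 × 0.50/0.22 = 4.750.
Sorption retards both mechanisms: v_R = v/R = 0.08168 m/day, D_R = D/R = 0.05053 m²/day.
v_R·t = 0.08168 × 1120 = 91.4816 m; 2√(D_R t) = 15.05 m; argument = (86.5 − 91.4816)/15.05 = -0.3310.
C = C₀ × ½·erfc(-0.3310) = 981 × 0.6801 = 667 mg/L.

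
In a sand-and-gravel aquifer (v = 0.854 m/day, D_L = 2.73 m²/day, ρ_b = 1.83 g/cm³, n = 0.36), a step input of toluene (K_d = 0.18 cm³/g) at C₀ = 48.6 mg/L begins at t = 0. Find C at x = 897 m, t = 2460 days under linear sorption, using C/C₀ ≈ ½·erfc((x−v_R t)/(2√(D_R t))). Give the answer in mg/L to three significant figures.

Retardation factor R = 1 + ρ_b·K_d/n = 1 + 1.83 × 0.18/0.36 = 1.915.
Sorption retards both mechanisms: v_R = v/R = 0.4460 m/day, D_R = D/R = 1.426 m²/day.
v_R·t = 0.4460 × 2460 = 1097.16 m; 2√(D_R t) = 118.5 m; argument = (897 − 1097.16)/118.5 = -1.689.
C = C₀ × ½·erfc(-1.689) = 48.6 × 0.9915 = 48.2 mg/L.

48.2 mg/L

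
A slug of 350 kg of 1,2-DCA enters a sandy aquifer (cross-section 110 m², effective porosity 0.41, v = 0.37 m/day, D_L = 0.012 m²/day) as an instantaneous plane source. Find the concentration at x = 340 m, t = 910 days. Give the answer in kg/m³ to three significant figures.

For an instantaneous plane source, C(x,t) = M/(n_e·A·√(4πDt)) · exp(−(x−vt)²/(4Dt)), with n_e·A the pore (flow) area.
Plume center vt = 0.37 × 910 = 336.7 m, so the well at 340 m is 3.3 m downgradient of the peak.
√(4πDt) = 11.71 m, giving peak height M/(n_e·A·√(4πDt)) = 350/(0.41 × 110 × 11.71) = 0.6627 kg/m³.
(x−vt)²/(4Dt) = (3.3)²/(4 × 0.012 × 910) = 0.2493; exp(−0.2493) = 0.7793.
C = 0.6627 × 0.7793 = 0.516 kg/m³.

0.516 kg/m³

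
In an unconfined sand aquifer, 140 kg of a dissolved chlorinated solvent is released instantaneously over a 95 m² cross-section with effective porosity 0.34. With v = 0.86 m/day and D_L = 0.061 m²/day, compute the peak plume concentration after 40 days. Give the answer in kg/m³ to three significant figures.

0.783 kg/m³

The peak of an instantaneous 1D plume sits at x = vt; there the Gaussian factor is 1 and C_max = M/(n_e·A·√(4πDt)), where n_e·A is the pore area the mass is dissolved in.
√(4πDt) = √(4π × 0.061 × 40) = 5.537 m, so C_max = 140/(0.34 × 95 × 5.537) = 0.783 kg/m³.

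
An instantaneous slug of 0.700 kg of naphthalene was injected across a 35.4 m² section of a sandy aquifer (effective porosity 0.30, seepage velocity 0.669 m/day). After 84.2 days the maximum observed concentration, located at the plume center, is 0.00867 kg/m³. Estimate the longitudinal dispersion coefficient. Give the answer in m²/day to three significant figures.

0.0546 m²/day

At the plume center C_max = M/(n_e·A·√(4πDt)), so D = M²/(4πt·(n_e·A·C_max)²).
n_e·A·C_max = 0.30 × 35.4 × 0.00867 = 0.09208 kg/m.
D = 0.700²/(4π × 84.2 × 0.09208²) = 0.0546 m²/day.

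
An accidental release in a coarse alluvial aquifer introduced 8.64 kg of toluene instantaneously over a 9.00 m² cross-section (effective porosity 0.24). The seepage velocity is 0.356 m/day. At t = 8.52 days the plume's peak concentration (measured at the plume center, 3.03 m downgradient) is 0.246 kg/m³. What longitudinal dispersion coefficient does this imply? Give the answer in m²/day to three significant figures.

At the plume center C_max = M/(n_e·A·√(4πDt)), so D = M²/(4πt·(n_e·A·C_max)²).
n_e·A·C_max = 0.24 × 9.00 × 0.246 = 0.5314 kg/m.
D = 8.64²/(4π × 8.52 × 0.5314²) = 2.47 m²/day.

2.47 m²/day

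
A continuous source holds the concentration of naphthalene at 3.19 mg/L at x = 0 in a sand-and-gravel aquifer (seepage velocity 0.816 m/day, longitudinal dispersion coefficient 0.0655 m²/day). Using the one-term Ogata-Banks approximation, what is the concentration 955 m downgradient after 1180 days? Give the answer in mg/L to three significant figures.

2.35 mg/L

For a continuous step input, C/C₀ ≈ ½·erfc((x−vt)/(2√(Dt))).
vt = 0.816 × 1180 = 962.88 m and 2√(Dt) = 2√(0.0655 × 1180) = 17.58 m.
Argument (x−vt)/(2√(Dt)) = (955 − 962.88)/17.58 = -0.4482; ½·erfc(-0.4482) = 0.7369.
C = 3.19 × 0.7369 = 2.35 mg/L.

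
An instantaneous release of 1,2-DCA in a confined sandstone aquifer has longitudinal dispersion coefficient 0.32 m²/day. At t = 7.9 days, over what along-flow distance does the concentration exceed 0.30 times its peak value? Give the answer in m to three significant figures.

The plume is Gaussian with σ = √(2Dt) = √(2 × 0.32 × 7.9) = 2.249 m.
C/C_peak = exp(−Δx²/(2σ²)) = 0.30 ⇒ Δx = σ·√(−2 ln 0.30) = 2.249 × 1.552 = 3.490 m.
Width = 2Δx = 6.98 m.

6.98 m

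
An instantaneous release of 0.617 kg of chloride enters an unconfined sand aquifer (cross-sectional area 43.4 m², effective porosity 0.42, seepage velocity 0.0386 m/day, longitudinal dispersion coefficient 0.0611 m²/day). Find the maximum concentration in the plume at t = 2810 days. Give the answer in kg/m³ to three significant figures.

The peak of an instantaneous 1D plume sits at x = vt; there the Gaussian factor is 1 and C_max = M/(n_e·A·√(4πDt)), where n_e·A is the pore area the mass is dissolved in.
√(4πDt) = √(4π × 0.0611 × 2810) = 46.45 m, so C_max = 0.617/(0.42 × 43.4 × 46.45) = 0.000729 kg/m³.

0.000729 kg/m³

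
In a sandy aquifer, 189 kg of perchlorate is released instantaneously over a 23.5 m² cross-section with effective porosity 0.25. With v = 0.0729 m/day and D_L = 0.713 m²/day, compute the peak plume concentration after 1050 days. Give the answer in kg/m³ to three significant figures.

The peak of an instantaneous 1D plume sits at x = vt; there the Gaussian factor is 1 and C_max = M/(n_e·A·√(4πDt)), where n_e·A is the pore area the mass is dissolved in.
√(4πDt) = √(4π × 0.713 × 1050) = 96.99 m, so C_max = 189/(0.25 × 23.5 × 96.99) = 0.332 kg/m³.

0.332 kg/m³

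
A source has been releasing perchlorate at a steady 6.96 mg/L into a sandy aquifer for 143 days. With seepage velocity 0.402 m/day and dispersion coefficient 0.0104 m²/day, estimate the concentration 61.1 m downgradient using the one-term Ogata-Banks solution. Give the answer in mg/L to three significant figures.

0.126 mg/L

For a continuous step input, C/C₀ ≈ ½·erfc((x−vt)/(2√(Dt))).
vt = 0.402 × 143 = 57.486 m and 2√(Dt) = 2√(0.0104 × 143) = 2.439 m.
Argument (x−vt)/(2√(Dt)) = (61.1 − 57.486)/2.439 = 1.482; ½·erfc(1.482) = 0.01805.
C = 6.96 × 0.01805 = 0.126 mg/L.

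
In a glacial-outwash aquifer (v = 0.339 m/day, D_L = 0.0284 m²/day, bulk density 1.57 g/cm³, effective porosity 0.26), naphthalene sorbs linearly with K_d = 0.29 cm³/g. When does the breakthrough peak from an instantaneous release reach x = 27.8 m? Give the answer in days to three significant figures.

Retardation factor R = 1 + ρ_b·K_d/n = 1 + 1.57 × 0.29/0.26 = 2.751.
Sorption retards both mechanisms: v_R = v/R = 0.1232 m/day, D_R = D/R = 0.01032 m²/day.
Peak time from v_R²t² + 2D_R t − x² = 0: t = (√(D_R² + v_R²x²) − D_R)/v_R².
√(D_R² + v_R²x²) = √(0.01032² + 0.1232² × 27.8²) = 3.425; v_R² = 0.01518.
t = (3.425 − 0.01032)/0.01518 = 225 days.

225 days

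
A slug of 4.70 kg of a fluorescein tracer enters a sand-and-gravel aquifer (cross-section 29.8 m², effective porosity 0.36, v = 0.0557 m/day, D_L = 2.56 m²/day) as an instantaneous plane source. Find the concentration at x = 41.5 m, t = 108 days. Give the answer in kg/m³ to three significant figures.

For an instantaneous plane source, C(x,t) = M/(n_e·A·√(4πDt)) · exp(−(x−vt)²/(4Dt)), with n_e·A the pore (flow) area.
Plume center vt = 0.0557 × 108 = 6.0156 m, so the well at 41.5 m is 35.4844 m downgradient of the peak.
√(4πDt) = 58.94 m, giving peak height M/(n_e·A·√(4πDt)) = 4.70/(0.36 × 29.8 × 58.94) = 0.007433 kg/m³.
(x−vt)²/(4Dt) = (35.4844)²/(4 × 2.56 × 108) = 1.139; exp(−1.139) = 0.3201.
C = 0.007433 × 0.3201 = 0.00238 kg/m³.

0.00238 kg/m³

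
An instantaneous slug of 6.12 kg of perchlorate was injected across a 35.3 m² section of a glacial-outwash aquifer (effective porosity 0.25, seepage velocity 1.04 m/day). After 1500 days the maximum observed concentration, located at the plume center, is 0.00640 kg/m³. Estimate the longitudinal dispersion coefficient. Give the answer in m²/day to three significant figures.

0.623 m²/day

At the plume center C_max = M/(n_e·A·√(4πDt)), so D = M²/(4πt·(n_e·A·C_max)²).
n_e·A·C_max = 0.25 × 35.3 × 0.00640 = 0.05648 kg/m.
D = 6.12²/(4π × 1500 × 0.05648²) = 0.623 m²/day.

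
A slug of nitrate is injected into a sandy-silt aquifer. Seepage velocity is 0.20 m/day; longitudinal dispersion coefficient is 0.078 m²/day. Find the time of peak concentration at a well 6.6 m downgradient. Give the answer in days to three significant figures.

31.1 days

For the 1D instantaneous-source solution, setting ∂C/∂t = 0 at fixed x gives v²t² + 2Dt − x² = 0, so t = (√(D² + v²x²) − D)/v².
√(D² + v²x²) = √(0.078² + 0.20² × 6.6²) = 1.322; v² = 0.04.
t = (1.322 − 0.078)/0.04 = 31.1 days (vs. the pure-advection estimate x/v = 33.0 d).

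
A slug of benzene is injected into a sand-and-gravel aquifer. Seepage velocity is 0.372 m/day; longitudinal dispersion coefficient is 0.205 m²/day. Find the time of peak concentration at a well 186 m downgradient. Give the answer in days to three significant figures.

For the 1D instantaneous-source solution, setting ∂C/∂t = 0 at fixed x gives v²t² + 2Dt − x² = 0, so t = (√(D² + v²x²) − D)/v².
√(D² + v²x²) = √(0.205² + 0.372² × 186²) = 69.19; v² = 0.138384.
t = (69.19 − 0.205)/0.138384 = 499 days (vs. the pure-advection estimate x/v = 500 d).

499 days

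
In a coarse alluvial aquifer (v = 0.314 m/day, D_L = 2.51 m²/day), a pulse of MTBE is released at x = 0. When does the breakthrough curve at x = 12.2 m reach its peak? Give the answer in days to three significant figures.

For the 1D instantaneous-source solution, setting ∂C/∂t = 0 at fixed x gives v²t² + 2Dt − x² = 0, so t = (√(D² + v²x²) − D)/v².
√(D² + v²x²) = √(2.51² + 0.314² × 12.2²) = 4.580; v² = 0.098596.
t = (4.580 − 2.51)/0.098596 = 21.0 days (vs. the pure-advection estimate x/v = 38.9 d).

21.0 days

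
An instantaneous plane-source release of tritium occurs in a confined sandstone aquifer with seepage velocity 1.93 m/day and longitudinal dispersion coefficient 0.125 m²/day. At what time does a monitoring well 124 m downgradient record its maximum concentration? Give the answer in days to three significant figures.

64.2 days

For the 1D instantaneous-source solution, setting ∂C/∂t = 0 at fixed x gives v²t² + 2Dt − x² = 0, so t = (√(D² + v²x²) − D)/v².
√(D² + v²x²) = √(0.125² + 1.93² × 124²) = 239.3; v² = 3.7249.
t = (239.3 − 0.125)/3.7249 = 64.2 days (vs. the pure-advection estimate x/v = 64.2 d).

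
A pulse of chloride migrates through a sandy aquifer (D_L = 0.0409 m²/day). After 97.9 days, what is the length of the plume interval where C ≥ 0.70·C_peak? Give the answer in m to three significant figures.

The plume is Gaussian with σ = √(2Dt) = √(2 × 0.0409 × 97.9) = 2.830 m.
C/C_peak = exp(−Δx²/(2σ²)) = 0.70 ⇒ Δx = σ·√(−2 ln 0.70) = 2.830 × 0.8446 = 2.390 m.
Width = 2Δx = 4.78 m.

4.78 m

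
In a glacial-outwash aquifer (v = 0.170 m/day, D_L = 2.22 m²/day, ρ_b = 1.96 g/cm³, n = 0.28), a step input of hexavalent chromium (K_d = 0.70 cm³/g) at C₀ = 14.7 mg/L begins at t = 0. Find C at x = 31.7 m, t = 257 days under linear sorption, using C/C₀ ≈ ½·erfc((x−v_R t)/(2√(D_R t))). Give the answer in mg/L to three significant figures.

Retardation factor R = 1 + ρ_b·K_d/n = 1 + 1.96 × 0.70/0.28 = 5.900.
Sorption retards both mechanisms: v_R = v/R = 0.02881 m/day, D_R = D/R = 0.3763 m²/day.
v_R·t = 0.02881 × 257 = 7.40417 m; 2√(D_R t) = 19.67 m; argument = (31.7 − 7.40417)/19.67 = 1.235.
C = C₀ × ½·erfc(1.235) = 14.7 × 0.04036 = 0.593 mg/L.

0.593 mg/L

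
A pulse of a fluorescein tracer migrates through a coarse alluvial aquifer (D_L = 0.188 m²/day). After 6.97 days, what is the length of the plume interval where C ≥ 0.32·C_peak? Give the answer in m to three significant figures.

4.89 m

The plume is Gaussian with σ = √(2Dt) = √(2 × 0.188 × 6.97) = 1.619 m.
C/C_peak = exp(−Δx²/(2σ²)) = 0.32 ⇒ Δx = σ·√(−2 ln 0.32) = 1.619 × 1.510 = 2.445 m.
Width = 2Δx = 4.89 m.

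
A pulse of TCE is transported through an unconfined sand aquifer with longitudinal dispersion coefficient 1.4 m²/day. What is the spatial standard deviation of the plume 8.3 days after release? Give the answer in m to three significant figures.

4.82 m

Dispersive spreading gives a Gaussian with σ² = 2Dt; advection only shifts the center.
σ = √(2 × 1.4 × 8.3) = 4.82 m.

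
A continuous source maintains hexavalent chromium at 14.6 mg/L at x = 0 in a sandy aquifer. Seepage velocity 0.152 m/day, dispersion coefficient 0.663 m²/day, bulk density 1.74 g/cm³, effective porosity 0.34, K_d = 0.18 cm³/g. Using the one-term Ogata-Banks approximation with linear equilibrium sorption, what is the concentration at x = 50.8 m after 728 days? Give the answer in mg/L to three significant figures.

Retardation factor R = 1 + ρ_b·K_d/n = 1 + 1.74 × 0.18/0.34 = 1.921.
Sorption retards both mechanisms: v_R = v/R = 0.07913 m/day, D_R = D/R = 0.3451 m²/day.
v_R·t = 0.07913 × 728 = 57.60664 m; 2√(D_R t) = 31.70 m; argument = (50.8 − 57.60664)/31.70 = -0.2147.
C = C₀ × ½·erfc(-0.2147) = 14.6 × 0.6193 = 9.04 mg/L.

9.04 mg/L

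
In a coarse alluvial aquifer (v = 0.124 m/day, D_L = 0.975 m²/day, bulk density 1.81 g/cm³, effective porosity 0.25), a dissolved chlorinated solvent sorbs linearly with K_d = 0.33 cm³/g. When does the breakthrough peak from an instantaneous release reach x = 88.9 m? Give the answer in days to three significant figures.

Retardation factor R = 1 + ρ_b·K_d/n = 1 + 1.81 × 0.33/0.25 = 3.389.
Sorption retards both mechanisms: v_R = v/R = 0.03659 m/day, D_R = D/R = 0.2877 m²/day.
Peak time from v_R²t² + 2D_R t − x² = 0: t = (√(D_R² + v_R²x²) − D_R)/v_R².
√(D_R² + v_R²x²) = √(0.2877² + 0.03659² × 88.9²) = 3.266; v_R² = 0.001339.
t = (3.266 − 0.2877)/0.001339 = 2220 days.

2220 days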